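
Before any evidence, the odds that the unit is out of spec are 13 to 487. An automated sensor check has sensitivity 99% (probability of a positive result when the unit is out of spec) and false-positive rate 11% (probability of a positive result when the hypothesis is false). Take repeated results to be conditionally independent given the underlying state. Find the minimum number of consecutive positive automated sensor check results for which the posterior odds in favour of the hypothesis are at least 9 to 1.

Prior odds = 13/487.
Likelihood ratio of a positive result = 0.99/0.11 = 9.
Target odds = 9.
Require 9ⁿ ≥ 9 ÷ (13/487) = 4383/13.
9² = 81 falls short of 4383/13 but 9³ = 729 reaches it, so n = 3.

3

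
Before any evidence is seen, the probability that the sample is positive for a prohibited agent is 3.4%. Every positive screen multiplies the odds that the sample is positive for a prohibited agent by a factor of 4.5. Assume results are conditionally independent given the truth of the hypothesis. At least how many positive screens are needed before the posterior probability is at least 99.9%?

Prior odds: 0.034 ÷ 0.966 = 17/483.
Likelihood ratio per positive screen = 4.5.
Target posterior odds = 0.999/0.001 = 999.
Require 4.5ⁿ ≥ 999 ÷ (17/483) = 482517/17.
4.5⁶ = 8303.765625 falls short of 482517/17 but 4.5⁷ = 4782969/128 reaches it, so n = 7.

7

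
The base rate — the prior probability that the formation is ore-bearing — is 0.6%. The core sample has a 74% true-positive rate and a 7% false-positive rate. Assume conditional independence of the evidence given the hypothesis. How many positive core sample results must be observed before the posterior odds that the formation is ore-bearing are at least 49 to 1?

Prior odds = 0.006/0.994 = 3/497.
Likelihood ratio of a positive result = 0.74/0.07 = 74/7.
Target odds = 49.
Need (3/497) × (74/7)ⁿ ≥ 49, i.e. (74/7)ⁿ ≥ 24353/3.
(74/7)³ = 405224/343 falls short of 24353/3 but (74/7)⁴ = 29986576/2401 reaches it, so n = 4.

4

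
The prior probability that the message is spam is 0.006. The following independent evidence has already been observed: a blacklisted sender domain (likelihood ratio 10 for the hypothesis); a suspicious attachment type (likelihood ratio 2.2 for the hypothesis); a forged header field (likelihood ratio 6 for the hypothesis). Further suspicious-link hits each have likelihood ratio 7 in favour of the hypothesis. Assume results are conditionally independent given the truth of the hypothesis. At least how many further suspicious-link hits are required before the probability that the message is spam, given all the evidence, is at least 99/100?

Prior odds = 0.006/0.994 = 3/497.
Combined Bayes factor of the evidence already in hand = 10 × 2.2 × 6 = 132.
Odds after that evidence = (3/497) × 132 = 396/497.
Target odds = 0.99/0.01 = 99.
Need 7ⁿ ≥ 99 ÷ (396/497) = 124.25.
7² = 49 falls short of 124.25 but 7³ = 343 reaches it, so n = 3.

3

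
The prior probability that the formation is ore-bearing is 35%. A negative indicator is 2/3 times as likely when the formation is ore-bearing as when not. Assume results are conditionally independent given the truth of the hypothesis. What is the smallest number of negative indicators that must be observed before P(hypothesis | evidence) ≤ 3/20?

Prior odds = 0.35/0.65 = 7/13.
Likelihood ratio per negative indicator = 2/3.
Target odds: 0.15 ÷ 0.85 = 3/17.
Require (2/3)ⁿ ≤ 3/17 ÷ (7/13) = 39/119.
(2/3)² = 4/9 is still above 39/119 but (2/3)³ = 8/27 is at or below it, so n = 3.

3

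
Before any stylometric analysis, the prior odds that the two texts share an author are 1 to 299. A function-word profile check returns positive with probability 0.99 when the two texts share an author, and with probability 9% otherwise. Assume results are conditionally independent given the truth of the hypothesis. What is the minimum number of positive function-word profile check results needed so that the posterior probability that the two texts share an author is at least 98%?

5

Prior odds = 1/299.
Likelihood ratio of a positive result = 0.99/0.09 = 11.
Target posterior odds = 0.98/0.02 = 49.
Need (1/299) × 11ⁿ ≥ 49, i.e. 11ⁿ ≥ 14651.
11⁴ = 14641 falls short of 14651 but 11⁵ = 161051 reaches it, so n = 5.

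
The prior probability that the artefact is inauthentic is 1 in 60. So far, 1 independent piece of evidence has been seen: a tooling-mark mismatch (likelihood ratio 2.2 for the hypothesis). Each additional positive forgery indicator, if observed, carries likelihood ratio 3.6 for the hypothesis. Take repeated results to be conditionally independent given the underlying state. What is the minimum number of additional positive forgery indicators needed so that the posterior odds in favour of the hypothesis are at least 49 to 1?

Prior odds = (1/60)/(59/60) = 1/59.
Bayes factor of the evidence already in hand = 2.2.
Odds after that evidence = (1/59) × 2.2 = 11/295.
Target odds = 49.
Need 3.6ⁿ ≥ 49 ÷ (11/295) = 14455/11.
3.6⁵ = 604.66176 falls short of 14455/11 but 3.6⁶ = 34012224/15625 reaches it, so n = 6.

6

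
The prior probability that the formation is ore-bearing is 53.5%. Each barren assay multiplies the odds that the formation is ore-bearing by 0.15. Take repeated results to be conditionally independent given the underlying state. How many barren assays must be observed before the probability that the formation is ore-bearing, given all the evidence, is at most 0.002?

Prior odds = 0.535/0.465 = 107/93.
Likelihood ratio per barren assay = 0.15.
Target posterior odds = 0.002/0.998 = 1/499.
Need (107/93) × 0.15ⁿ ≤ 1/499, i.e. 0.15ⁿ ≤ 93/53393.
0.15³ = 0.003375 is still above 93/53393 but 0.15⁴ = 81/160000 is at or below it, so n = 4.

4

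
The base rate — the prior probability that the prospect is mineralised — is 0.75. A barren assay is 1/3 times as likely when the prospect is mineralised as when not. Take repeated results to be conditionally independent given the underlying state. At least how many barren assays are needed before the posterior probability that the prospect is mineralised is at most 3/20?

Prior odds = 0.75/0.25 = 3.
Likelihood ratio per barren assay = 1/3.
Target odds: 0.15 ÷ 0.85 = 3/17.
Require (1/3)ⁿ ≤ 3/17 ÷ 3 = 1/17.
(1/3)² = 1/9 is still above 1/17 but (1/3)³ = 1/27 is at or below it, so n = 3.

3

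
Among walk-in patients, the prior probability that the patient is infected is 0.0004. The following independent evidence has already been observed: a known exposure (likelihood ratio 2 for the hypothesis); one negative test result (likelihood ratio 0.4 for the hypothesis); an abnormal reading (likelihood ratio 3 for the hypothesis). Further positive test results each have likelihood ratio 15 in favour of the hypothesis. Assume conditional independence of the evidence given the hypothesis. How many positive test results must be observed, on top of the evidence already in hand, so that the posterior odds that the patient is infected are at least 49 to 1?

5

Prior odds = 0.0004/0.9996 = 1/2499.
Combined Bayes factor of the evidence already in hand = 2 × 0.4 × 3 = 2.4.
Odds after that evidence = (1/2499) × 2.4 = 4/4165.
Target odds = 49.
Need 15ⁿ ≥ 49 ÷ (4/4165) = 51021.25.
15⁴ = 50625 falls short of 51021.25 but 15⁵ = 759375 reaches it, so n = 5.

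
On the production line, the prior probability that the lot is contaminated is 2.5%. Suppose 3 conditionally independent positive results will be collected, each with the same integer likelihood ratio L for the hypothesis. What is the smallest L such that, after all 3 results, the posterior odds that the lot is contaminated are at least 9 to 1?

8

Prior odds = 0.025/0.975 = 1/39.
Target odds = 9.
Need L³ ≥ 9 ÷ (1/39) = 351.
7³ = 343 < 351 ≤ 512 = 8³, so L = 8.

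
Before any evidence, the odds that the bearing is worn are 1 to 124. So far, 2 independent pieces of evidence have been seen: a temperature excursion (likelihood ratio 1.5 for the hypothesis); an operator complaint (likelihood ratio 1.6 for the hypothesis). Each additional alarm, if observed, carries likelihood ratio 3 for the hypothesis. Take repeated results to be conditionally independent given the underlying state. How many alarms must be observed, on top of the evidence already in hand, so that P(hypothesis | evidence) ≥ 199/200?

Prior odds = 1/124.
Combined Bayes factor of the evidence already in hand = 1.5 × 1.6 = 2.4.
Odds after that evidence = (1/124) × 2.4 = 3/155.
Target odds = 0.995/0.005 = 199.
Need 3ⁿ ≥ 199 ÷ (3/155) = 30845/3.
3⁸ = 6561 falls short of 30845/3 but 3⁹ = 19683 reaches it, so n = 9.

9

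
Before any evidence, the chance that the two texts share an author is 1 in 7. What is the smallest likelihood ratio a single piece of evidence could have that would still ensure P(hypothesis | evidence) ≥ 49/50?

Prior odds = (1/7)/(6/7) = 1/6.
Target odds = 0.98/0.02 = 49.
Required Bayes factor = 49 ÷ (1/6) = 294.

294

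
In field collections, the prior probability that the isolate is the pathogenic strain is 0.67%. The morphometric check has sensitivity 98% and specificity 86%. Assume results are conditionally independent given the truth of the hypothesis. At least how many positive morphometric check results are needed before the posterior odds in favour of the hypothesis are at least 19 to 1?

5

Prior odds = 0.0067/0.9933 = 67/9933.
False-positive rate = 1 − 0.86 = 0.14; likelihood ratio of a positive = 0.98/0.14 = 7.
Target odds = 19.
Require 7ⁿ ≥ 19 ÷ (67/9933) = 188727/67.
7⁴ = 2401 falls short of 188727/67 but 7⁵ = 16807 reaches it, so n = 5.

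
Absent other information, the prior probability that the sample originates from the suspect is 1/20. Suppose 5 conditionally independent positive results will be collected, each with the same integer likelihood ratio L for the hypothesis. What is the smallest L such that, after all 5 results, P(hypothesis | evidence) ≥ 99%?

Prior odds = 0.05/0.95 = 1/19.
Target odds = 0.99/0.01 = 99.
Need L⁵ ≥ 99 ÷ (1/19) = 1881.
4⁵ = 1024 < 1881 ≤ 3125 = 5⁵, so L = 5.

5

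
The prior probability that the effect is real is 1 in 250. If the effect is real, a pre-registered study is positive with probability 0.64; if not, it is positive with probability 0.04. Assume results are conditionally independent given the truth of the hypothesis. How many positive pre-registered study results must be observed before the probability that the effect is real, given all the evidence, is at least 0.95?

Prior odds = 0.004/0.996 = 1/249.
Likelihood ratio of a positive = 0.64/0.04 = 16.
Target odds: 0.95 ÷ 0.05 = 19.
Require 16ⁿ ≥ 19 ÷ (1/249) = 4731.
16³ = 4096 falls short of 4731 but 16⁴ = 65536 reaches it, so n = 4.

4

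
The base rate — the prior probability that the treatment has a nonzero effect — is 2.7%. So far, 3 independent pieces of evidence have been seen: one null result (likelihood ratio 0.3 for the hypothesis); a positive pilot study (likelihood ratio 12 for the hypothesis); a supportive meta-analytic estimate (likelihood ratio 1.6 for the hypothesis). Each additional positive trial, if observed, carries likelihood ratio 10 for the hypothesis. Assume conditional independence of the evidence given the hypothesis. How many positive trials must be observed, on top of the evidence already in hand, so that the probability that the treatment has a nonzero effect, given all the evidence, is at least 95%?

3

Prior odds = 0.027/0.973 = 27/973.
Combined Bayes factor of the evidence already in hand = 0.3 × 12 × 1.6 = 5.76.
Odds after that evidence = (27/973) × 5.76 = 3888/24325.
Target odds = 0.95/0.05 = 19.
Need 10ⁿ ≥ 19 ÷ (3888/24325) = 462175/3888.
10² = 100 falls short of 462175/3888 but 10³ = 1000 reaches it, so n = 3.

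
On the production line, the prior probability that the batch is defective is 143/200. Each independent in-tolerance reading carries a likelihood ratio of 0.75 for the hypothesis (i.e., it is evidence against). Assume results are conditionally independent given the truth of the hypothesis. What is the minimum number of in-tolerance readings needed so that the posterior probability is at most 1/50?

Prior odds: 0.715 ÷ 0.285 = 143/57.
Likelihood ratio per in-tolerance reading = 0.75.
Target posterior odds = 0.02/0.98 = 1/49.
Need (143/57) × 0.75ⁿ ≤ 1/49, i.e. 0.75ⁿ ≤ 57/7007.
0.75¹⁶ ≈0.0100226 is still above 57/7007 but 0.75¹⁷ ≈0.00751695 is at or below it, so n = 17.

17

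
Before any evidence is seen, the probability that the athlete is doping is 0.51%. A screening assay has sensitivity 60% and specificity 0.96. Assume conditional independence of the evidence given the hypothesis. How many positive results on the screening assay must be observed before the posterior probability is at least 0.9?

3

Prior odds = 0.0051/0.9949 = 51/9949.
False-positive rate = 1 − 0.96 = 0.04; likelihood ratio of a positive = 0.6/0.04 = 15.
Target odds: 0.9 ÷ 0.1 = 9.
Need (51/9949) × 15ⁿ ≥ 9, i.e. 15ⁿ ≥ 29847/17.
15² = 225 falls short of 29847/17 but 15³ = 3375 reaches it, so n = 3.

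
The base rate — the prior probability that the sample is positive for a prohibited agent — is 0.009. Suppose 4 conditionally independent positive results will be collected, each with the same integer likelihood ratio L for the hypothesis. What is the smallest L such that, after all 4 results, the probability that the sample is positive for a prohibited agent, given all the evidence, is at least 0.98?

Prior odds = 0.009/0.991 = 9/991.
Target odds = 0.98/0.02 = 49.
Need L⁴ ≥ 49 ÷ (9/991) = 48559/9.
8⁴ = 4096 < 48559/9 ≤ 6561 = 9⁴, so L = 9.

9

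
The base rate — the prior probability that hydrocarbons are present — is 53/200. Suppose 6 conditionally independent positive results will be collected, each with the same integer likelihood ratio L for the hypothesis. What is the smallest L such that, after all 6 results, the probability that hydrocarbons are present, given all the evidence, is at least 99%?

3

Prior odds = 0.265/0.735 = 53/147.
Target odds = 0.99/0.01 = 99.
Need L⁶ ≥ 99 ÷ (53/147) = 14553/53.
2⁶ = 64 < 14553/53 ≤ 729 = 3⁶, so L = 3.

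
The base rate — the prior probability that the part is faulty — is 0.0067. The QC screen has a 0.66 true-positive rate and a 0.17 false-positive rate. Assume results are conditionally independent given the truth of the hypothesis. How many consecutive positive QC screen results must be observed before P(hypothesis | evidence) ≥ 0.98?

Prior odds: 0.0067 ÷ 0.9933 = 67/9933.
Likelihood ratio of a positive result = 0.66/0.17 = 66/17.
Target odds: 0.98 ÷ 0.02 = 49.
Need (67/9933) × (66/17)ⁿ ≥ 49, i.e. (66/17)ⁿ ≥ 486717/67.
(66/17)⁶ ≈3424.29 falls short of 486717/67 but (66/17)⁷ ≈13294.3 reaches it, so n = 7.

7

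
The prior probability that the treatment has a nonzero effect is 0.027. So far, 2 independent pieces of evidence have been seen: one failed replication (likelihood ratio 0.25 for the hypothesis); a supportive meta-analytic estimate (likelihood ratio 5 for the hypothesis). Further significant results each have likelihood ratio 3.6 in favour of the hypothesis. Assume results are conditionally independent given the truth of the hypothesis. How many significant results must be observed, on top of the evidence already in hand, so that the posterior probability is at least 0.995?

Prior odds = 0.027/0.973 = 27/973.
Combined Bayes factor of the evidence already in hand = 0.25 × 5 = 1.25.
Odds after that evidence = (27/973) × 1.25 = 135/3892.
Target odds = 0.995/0.005 = 199.
Need 3.6ⁿ ≥ 199 ÷ (135/3892) = 774508/135.
3.6⁶ = 34012224/15625 falls short of 774508/135 but 3.6⁷ = 612220032/78125 reaches it, so n = 7.

7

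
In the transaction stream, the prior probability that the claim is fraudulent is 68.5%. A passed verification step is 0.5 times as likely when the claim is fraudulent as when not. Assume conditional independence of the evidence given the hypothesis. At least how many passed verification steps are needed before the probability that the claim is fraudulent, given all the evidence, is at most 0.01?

Prior odds: 0.685 ÷ 0.315 = 137/63.
Likelihood ratio per passed verification step = 0.5.
Target posterior odds = 0.01/0.99 = 1/99.
Require 0.5ⁿ ≤ 1/99 ÷ (137/63) = 7/1507.
0.5⁷ = 0.0078125 is still above 7/1507 but 0.5⁸ = 0.00390625 is at or below it, so n = 8.

8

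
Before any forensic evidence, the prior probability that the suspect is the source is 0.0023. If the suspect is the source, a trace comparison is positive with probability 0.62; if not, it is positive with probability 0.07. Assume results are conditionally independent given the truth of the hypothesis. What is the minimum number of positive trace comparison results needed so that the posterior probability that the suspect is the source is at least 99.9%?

6

Prior odds = 0.0023/0.9977 = 23/9977.
Likelihood ratio of a positive = 0.62/0.07 = 62/7.
Target posterior odds = 0.999/0.001 = 999.
Require (62/7)ⁿ ≥ 999 ÷ (23/9977) = 9967023/23.
(62/7)⁵ = 916132832/16807 falls short of 9967023/23 but (62/7)⁶ ≈482794 reaches it, so n = 6.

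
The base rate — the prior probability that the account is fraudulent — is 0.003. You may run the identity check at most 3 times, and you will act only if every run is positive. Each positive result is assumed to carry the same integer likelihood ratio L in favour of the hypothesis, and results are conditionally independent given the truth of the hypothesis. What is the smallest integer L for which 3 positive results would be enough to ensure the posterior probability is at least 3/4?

Prior odds = 0.003/0.997 = 3/997.
Target odds = 0.75/0.25 = 3.
Need L³ ≥ 3 ÷ (3/997) = 997.
9³ = 729 < 997 ≤ 1000 = 10³, so L = 10.

10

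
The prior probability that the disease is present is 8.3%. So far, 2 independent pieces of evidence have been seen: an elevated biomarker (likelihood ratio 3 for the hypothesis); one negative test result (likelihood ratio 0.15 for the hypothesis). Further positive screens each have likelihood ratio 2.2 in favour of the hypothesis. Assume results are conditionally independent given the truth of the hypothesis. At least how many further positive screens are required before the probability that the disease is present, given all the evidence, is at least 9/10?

7

Prior odds = 0.083/0.917 = 83/917.
Combined Bayes factor of the evidence already in hand = 3 × 0.15 = 0.45.
Odds after that evidence = (83/917) × 0.45 = 747/18340.
Target odds = 0.9/0.1 = 9.
Need 2.2ⁿ ≥ 9 ÷ (747/18340) = 18340/83.
2.2⁶ = 1771561/15625 falls short of 18340/83 but 2.2⁷ = 19487171/78125 reaches it, so n = 7.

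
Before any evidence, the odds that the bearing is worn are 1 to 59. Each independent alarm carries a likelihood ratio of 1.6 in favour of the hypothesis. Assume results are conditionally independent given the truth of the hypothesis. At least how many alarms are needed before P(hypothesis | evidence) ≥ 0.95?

Prior odds = 1/59.
Likelihood ratio per alarm = 1.6.
Target odds: 0.95 ÷ 0.05 = 19.
Require 1.6ⁿ ≥ 19 ÷ (1/59) = 1121.
1.6¹⁴ ≈720.576 falls short of 1121 but 1.6¹⁵ ≈1152.92 reaches it, so n = 15.

15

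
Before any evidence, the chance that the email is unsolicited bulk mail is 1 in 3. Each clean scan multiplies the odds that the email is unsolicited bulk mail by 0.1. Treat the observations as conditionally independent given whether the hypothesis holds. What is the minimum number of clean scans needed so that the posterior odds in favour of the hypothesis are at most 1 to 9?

1

Prior odds: (1/3) ÷ (2/3) = 0.5.
Likelihood ratio per clean scan = 0.1.
Target odds = 1/9.
Require 0.1ⁿ ≤ 1/9 ÷ 0.5 = 2/9.
0.1¹ = 0.1, which is already at or below the required 2/9; so n = 1.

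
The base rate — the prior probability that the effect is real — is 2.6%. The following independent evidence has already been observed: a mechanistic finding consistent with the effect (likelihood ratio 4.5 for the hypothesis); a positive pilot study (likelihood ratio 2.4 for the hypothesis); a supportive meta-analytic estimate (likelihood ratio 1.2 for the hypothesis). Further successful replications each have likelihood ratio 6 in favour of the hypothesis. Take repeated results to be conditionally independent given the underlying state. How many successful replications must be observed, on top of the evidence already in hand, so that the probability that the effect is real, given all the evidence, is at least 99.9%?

5

Prior odds = 0.026/0.974 = 13/487.
Combined Bayes factor of the evidence already in hand = 4.5 × 2.4 × 1.2 = 12.96.
Odds after that evidence = (13/487) × 12.96 = 4212/12175.
Target odds = 0.999/0.001 = 999.
Need 6ⁿ ≥ 999 ÷ (4212/12175) = 450475/156.
6⁴ = 1296 falls short of 450475/156 but 6⁵ = 7776 reaches it, so n = 5.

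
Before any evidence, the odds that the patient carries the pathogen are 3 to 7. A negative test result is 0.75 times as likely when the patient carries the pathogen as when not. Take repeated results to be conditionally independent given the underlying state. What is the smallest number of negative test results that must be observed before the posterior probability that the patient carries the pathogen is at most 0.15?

Prior odds = 3/7.
Likelihood ratio per negative test result = 0.75.
Target odds: 0.15 ÷ 0.85 = 3/17.
Need (3/7) × 0.75ⁿ ≤ 3/17, i.e. 0.75ⁿ ≤ 7/17.
0.75³ = 0.421875 is still above 7/17 but 0.75⁴ = 0.31640625 is at or below it, so n = 4.

4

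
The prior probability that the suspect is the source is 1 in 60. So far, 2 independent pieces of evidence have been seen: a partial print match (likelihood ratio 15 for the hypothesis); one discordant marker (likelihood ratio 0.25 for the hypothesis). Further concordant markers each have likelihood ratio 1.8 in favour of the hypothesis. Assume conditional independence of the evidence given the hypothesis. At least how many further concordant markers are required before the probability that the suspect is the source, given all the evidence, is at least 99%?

13

Prior odds = (1/60)/(59/60) = 1/59.
Combined Bayes factor of the evidence already in hand = 15 × 0.25 = 3.75.
Odds after that evidence = (1/59) × 3.75 = 15/236.
Target odds = 0.99/0.01 = 99.
Need 1.8ⁿ ≥ 99 ÷ (15/236) = 1557.6.
1.8¹² ≈1156.83 falls short of 1557.6 but 1.8¹³ ≈2082.3 reaches it, so n = 13.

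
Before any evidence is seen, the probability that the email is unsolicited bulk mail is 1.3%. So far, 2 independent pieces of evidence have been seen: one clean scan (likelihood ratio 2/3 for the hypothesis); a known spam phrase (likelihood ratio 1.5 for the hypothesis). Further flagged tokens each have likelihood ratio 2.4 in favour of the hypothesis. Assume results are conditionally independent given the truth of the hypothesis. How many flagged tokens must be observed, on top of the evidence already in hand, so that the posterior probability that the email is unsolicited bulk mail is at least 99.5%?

Prior odds = 0.013/0.987 = 13/987.
Combined Bayes factor of the evidence already in hand = (2/3) × 1.5 = 1.
Odds after that evidence = (13/987) × 1 = 13/987.
Target odds = 0.995/0.005 = 199.
Need 2.4ⁿ ≥ 199 ÷ (13/987) = 196413/13.
2.4¹⁰ ≈6340.34 falls short of 196413/13 but 2.4¹¹ ≈15216.8 reaches it, so n = 11.

11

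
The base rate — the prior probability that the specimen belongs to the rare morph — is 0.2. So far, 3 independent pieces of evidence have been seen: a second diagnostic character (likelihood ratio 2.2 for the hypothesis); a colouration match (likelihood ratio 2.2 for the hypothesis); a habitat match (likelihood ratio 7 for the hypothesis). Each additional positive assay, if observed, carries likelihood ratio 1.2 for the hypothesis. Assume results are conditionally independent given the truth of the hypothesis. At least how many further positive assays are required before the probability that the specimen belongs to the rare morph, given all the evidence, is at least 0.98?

Prior odds = 0.2/0.8 = 0.25.
Combined Bayes factor of the evidence already in hand = 2.2 × 2.2 × 7 = 33.88.
Odds after that evidence = 0.25 × 33.88 = 8.47.
Target odds = 0.98/0.02 = 49.
Need 1.2ⁿ ≥ 49 ÷ 8.47 = 700/121.
1.2⁹ = 10077696/1953125 falls short of 700/121 but 1.2¹⁰ = 60466176/9765625 reaches it, so n = 10.

10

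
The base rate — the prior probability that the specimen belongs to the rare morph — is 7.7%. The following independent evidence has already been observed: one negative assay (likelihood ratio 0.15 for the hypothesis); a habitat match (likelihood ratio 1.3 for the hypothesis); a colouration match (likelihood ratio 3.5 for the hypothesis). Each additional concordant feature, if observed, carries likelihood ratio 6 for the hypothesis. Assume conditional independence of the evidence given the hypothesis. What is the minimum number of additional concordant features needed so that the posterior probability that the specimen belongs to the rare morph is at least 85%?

Prior odds = 0.077/0.923 = 77/923.
Combined Bayes factor of the evidence already in hand = 0.15 × 1.3 × 3.5 = 0.6825.
Odds after that evidence = (77/923) × 0.6825 = 1617/28400.
Target odds = 0.85/0.15 = 17/3.
Need 6ⁿ ≥ 17/3 ÷ (1617/28400) = 482800/4851.
6² = 36 falls short of 482800/4851 but 6³ = 216 reaches it, so n = 3.

3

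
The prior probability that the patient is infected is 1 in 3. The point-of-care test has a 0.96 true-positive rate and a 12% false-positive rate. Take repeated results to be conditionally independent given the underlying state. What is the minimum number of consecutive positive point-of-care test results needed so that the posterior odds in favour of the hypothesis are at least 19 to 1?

2

Prior odds: (1/3) ÷ (2/3) = 0.5.
Likelihood ratio of a positive result = 0.96/0.12 = 8.
Target odds = 19.
Require 8ⁿ ≥ 19 ÷ 0.5 = 38.
8¹ = 8 falls short of 38 but 8² = 64 reaches it, so n = 2.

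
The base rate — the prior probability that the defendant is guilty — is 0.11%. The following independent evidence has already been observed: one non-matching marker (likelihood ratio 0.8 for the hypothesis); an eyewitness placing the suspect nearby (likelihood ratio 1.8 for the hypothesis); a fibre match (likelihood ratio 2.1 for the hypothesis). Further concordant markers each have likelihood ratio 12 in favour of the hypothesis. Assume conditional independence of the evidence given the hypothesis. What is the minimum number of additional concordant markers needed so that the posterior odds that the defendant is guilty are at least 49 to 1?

Prior odds = 0.0011/0.9989 = 11/9989.
Combined Bayes factor of the evidence already in hand = 0.8 × 1.8 × 2.1 = 3.024.
Odds after that evidence = (11/9989) × 3.024 = 594/178375.
Target odds = 49.
Need 12ⁿ ≥ 49 ÷ (594/178375) = 8740375/594.
12³ = 1728 falls short of 8740375/594 but 12⁴ = 20736 reaches it, so n = 4.

4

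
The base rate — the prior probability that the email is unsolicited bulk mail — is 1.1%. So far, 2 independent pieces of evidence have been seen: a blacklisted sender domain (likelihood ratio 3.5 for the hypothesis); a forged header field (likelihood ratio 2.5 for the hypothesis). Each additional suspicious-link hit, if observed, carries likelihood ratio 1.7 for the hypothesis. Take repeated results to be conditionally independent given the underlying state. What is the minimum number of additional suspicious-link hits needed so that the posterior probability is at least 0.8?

8

Prior odds = 0.011/0.989 = 11/989.
Combined Bayes factor of the evidence already in hand = 3.5 × 2.5 = 8.75.
Odds after that evidence = (11/989) × 8.75 = 385/3956.
Target odds = 0.8/0.2 = 4.
Need 1.7ⁿ ≥ 4 ÷ (385/3956) = 15824/385.
1.7⁷ = 410338673/10000000 falls short of 15824/385 but 1.7⁸ ≈69.7576 reaches it, so n = 8.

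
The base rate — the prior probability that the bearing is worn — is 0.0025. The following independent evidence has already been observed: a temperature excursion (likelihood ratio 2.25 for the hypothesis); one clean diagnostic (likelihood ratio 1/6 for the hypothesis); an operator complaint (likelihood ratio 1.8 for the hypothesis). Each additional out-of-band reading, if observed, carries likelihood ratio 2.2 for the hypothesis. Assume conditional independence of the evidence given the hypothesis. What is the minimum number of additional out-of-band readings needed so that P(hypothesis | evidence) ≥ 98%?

14

Prior odds = 0.0025/0.9975 = 1/399.
Combined Bayes factor of the evidence already in hand = 2.25 × (1/6) × 1.8 = 0.675.
Odds after that evidence = (1/399) × 0.675 = 9/5320.
Target odds = 0.98/0.02 = 49.
Need 2.2ⁿ ≥ 49 ÷ (9/5320) = 260680/9.
2.2¹³ ≈28281 falls short of 260680/9 but 2.2¹⁴ ≈62218.2 reaches it, so n = 14.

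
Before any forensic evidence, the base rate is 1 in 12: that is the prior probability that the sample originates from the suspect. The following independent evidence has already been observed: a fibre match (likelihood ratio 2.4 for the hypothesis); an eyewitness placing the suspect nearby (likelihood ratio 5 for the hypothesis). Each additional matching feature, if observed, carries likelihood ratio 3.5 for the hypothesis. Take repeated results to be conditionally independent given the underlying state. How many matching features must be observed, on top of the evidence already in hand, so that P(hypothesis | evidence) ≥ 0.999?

Prior odds = (1/12)/(11/12) = 1/11.
Combined Bayes factor of the evidence already in hand = 2.4 × 5 = 12.
Odds after that evidence = (1/11) × 12 = 12/11.
Target odds = 0.999/0.001 = 999.
Need 3.5ⁿ ≥ 999 ÷ (12/11) = 915.75.
3.5⁵ = 525.21875 falls short of 915.75 but 3.5⁶ = 1838.265625 reaches it, so n = 6.

6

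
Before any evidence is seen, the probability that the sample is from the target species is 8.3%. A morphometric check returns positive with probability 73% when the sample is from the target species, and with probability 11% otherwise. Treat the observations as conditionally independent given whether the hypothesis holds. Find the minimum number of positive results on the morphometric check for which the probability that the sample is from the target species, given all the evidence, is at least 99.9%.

5

Prior odds = 0.083/0.917 = 83/917.
Likelihood ratio of a positive result = 0.73/0.11 = 73/11.
Target odds: 0.999 ÷ 0.001 = 999.
Need (83/917) × (73/11)ⁿ ≥ 999, i.e. (73/11)ⁿ ≥ 916083/83.
(73/11)⁴ = 28398241/14641 falls short of 916083/83 but (73/11)⁵ ≈12872.1 reaches it, so n = 5.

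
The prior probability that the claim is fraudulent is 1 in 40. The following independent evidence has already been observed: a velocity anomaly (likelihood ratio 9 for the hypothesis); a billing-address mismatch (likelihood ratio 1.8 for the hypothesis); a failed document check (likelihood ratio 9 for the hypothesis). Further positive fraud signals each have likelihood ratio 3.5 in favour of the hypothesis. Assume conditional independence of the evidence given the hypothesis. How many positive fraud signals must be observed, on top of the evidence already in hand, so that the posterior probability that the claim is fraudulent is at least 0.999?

Prior odds = 0.025/0.975 = 1/39.
Combined Bayes factor of the evidence already in hand = 9 × 1.8 × 9 = 145.8.
Odds after that evidence = (1/39) × 145.8 = 243/65.
Target odds = 0.999/0.001 = 999.
Need 3.5ⁿ ≥ 999 ÷ (243/65) = 2405/9.
3.5⁴ = 150.0625 falls short of 2405/9 but 3.5⁵ = 525.21875 reaches it, so n = 5.

5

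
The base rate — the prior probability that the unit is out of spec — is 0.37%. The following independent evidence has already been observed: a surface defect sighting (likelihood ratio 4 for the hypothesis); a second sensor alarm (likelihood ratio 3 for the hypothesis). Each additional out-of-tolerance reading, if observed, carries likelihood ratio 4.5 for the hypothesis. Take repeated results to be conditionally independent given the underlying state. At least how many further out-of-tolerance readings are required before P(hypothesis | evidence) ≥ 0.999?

Prior odds = 0.0037/0.9963 = 37/9963.
Combined Bayes factor of the evidence already in hand = 4 × 3 = 12.
Odds after that evidence = (37/9963) × 12 = 148/3321.
Target odds = 0.999/0.001 = 999.
Need 4.5ⁿ ≥ 999 ÷ (148/3321) = 22416.75.
4.5⁶ = 8303.765625 falls short of 22416.75 but 4.5⁷ = 4782969/128 reaches it, so n = 7.

7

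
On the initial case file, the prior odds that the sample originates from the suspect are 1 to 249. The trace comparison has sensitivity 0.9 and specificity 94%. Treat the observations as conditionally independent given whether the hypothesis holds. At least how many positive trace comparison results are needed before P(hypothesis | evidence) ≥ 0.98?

4

Prior odds = 1/249.
False-positive rate = 1 − 0.94 = 0.06; likelihood ratio of a positive = 0.9/0.06 = 15.
Target posterior odds = 0.98/0.02 = 49.
Require 15ⁿ ≥ 49 ÷ (1/249) = 12201.
15³ = 3375 falls short of 12201 but 15⁴ = 50625 reaches it, so n = 4.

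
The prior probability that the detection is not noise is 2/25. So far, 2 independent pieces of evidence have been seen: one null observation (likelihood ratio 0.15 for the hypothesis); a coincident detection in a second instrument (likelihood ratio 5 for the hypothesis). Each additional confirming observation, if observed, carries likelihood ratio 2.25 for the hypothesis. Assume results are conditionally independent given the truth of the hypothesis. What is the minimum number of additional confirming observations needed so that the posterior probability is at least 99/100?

Prior odds = 0.08/0.92 = 2/23.
Combined Bayes factor of the evidence already in hand = 0.15 × 5 = 0.75.
Odds after that evidence = (2/23) × 0.75 = 3/46.
Target odds = 0.99/0.01 = 99.
Need 2.25ⁿ ≥ 99 ÷ (3/46) = 1518.
2.25⁹ = 387420489/262144 falls short of 1518 but 2.25¹⁰ ≈3325.26 reaches it, so n = 10.

10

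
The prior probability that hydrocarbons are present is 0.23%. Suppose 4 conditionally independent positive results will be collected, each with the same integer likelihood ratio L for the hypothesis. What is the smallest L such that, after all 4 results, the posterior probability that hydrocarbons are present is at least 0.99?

Prior odds = 0.0023/0.9977 = 23/9977.
Target odds = 0.99/0.01 = 99.
Need L⁴ ≥ 99 ÷ (23/9977) = 987723/23.
14⁴ = 38416 < 987723/23 ≤ 50625 = 15⁴, so L = 15.

15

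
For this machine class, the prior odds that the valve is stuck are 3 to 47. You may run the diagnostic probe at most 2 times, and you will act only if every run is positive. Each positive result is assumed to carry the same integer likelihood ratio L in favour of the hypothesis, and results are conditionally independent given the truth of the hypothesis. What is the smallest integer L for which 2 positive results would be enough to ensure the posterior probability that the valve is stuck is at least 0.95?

Prior odds = 3/47.
Target odds = 0.95/0.05 = 19.
Need L² ≥ 19 ÷ (3/47) = 893/3.
17² = 289 < 893/3 ≤ 324 = 18², so L = 18.

18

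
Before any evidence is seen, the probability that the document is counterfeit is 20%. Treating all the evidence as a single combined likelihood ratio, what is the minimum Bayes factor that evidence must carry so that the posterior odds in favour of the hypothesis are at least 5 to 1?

20

Prior odds = 0.2/0.8 = 0.25.
Target odds = 5.
Required Bayes factor = 5 ÷ 0.25 = 20.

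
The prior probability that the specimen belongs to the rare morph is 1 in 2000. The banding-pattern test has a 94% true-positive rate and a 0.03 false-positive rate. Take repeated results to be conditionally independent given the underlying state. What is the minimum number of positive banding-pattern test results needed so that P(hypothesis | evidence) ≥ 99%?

Prior odds = 0.0005/0.9995 = 1/1999.
Likelihood ratio of a positive result = 0.94/0.03 = 94/3.
Target odds: 0.99 ÷ 0.01 = 99.
Require (94/3)ⁿ ≥ 99 ÷ (1/1999) = 197901.
(94/3)³ = 830584/27 falls short of 197901 but (94/3)⁴ = 78074896/81 reaches it, so n = 4.

4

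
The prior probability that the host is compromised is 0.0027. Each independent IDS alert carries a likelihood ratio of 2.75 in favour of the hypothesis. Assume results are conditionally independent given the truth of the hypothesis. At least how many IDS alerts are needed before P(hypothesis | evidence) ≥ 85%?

Prior odds = 0.0027/0.9973 = 27/9973.
Likelihood ratio per IDS alert = 2.75.
Target posterior odds = 0.85/0.15 = 17/3.
Need (27/9973) × 2.75ⁿ ≥ 17/3, i.e. 2.75ⁿ ≥ 169541/81.
2.75⁷ = 19487171/16384 falls short of 169541/81 but 2.75⁸ = 214358881/65536 reaches it, so n = 8.

8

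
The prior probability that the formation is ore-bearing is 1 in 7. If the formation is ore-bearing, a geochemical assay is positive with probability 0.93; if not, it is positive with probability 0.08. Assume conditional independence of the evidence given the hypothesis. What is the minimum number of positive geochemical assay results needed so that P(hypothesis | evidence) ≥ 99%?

3

Prior odds: (1/7) ÷ (6/7) = 1/6.
Likelihood ratio of a positive = 0.93/0.08 = 11.625.
Target odds: 0.99 ÷ 0.01 = 99.
Need (1/6) × 11.625ⁿ ≥ 99, i.e. 11.625ⁿ ≥ 594.
11.625² = 135.140625 falls short of 594 but 11.625³ = 804357/512 reaches it, so n = 3.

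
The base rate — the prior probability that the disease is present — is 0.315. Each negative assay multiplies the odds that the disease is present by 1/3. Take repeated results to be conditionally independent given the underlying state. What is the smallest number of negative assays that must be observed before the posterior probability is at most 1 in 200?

5

Prior odds = 0.315/0.685 = 63/137.
Likelihood ratio per negative assay = 1/3.
Target odds: 0.005 ÷ 0.995 = 1/199.
Need (63/137) × (1/3)ⁿ ≤ 1/199, i.e. (1/3)ⁿ ≤ 137/12537.
(1/3)⁴ = 1/81 is still above 137/12537 but (1/3)⁵ = 1/243 is at or below it, so n = 5.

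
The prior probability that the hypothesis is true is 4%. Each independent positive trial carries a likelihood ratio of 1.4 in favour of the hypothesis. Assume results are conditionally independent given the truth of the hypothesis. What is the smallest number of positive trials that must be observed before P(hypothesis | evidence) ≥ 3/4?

13

Prior odds: 0.04 ÷ 0.96 = 1/24.
Likelihood ratio per positive trial = 1.4.
Target posterior odds = 0.75/0.25 = 3.
Need (1/24) × 1.4ⁿ ≥ 3, i.e. 1.4ⁿ ≥ 72.
1.4¹² ≈56.6939 falls short of 72 but 1.4¹³ ≈79.3715 reaches it, so n = 13.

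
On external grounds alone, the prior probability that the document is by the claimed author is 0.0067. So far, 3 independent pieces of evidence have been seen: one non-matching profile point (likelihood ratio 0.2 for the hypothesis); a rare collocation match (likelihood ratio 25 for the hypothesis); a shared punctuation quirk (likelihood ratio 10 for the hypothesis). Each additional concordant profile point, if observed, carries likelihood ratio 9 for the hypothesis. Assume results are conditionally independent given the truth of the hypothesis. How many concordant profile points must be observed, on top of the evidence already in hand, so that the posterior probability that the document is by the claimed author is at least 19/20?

2

Prior odds = 0.0067/0.9933 = 67/9933.
Combined Bayes factor of the evidence already in hand = 0.2 × 25 × 10 = 50.
Odds after that evidence = (67/9933) × 50 = 3350/9933.
Target odds = 0.95/0.05 = 19.
Need 9ⁿ ≥ 19 ÷ (3350/9933) = 188727/3350.
9¹ = 9 falls short of 188727/3350 but 9² = 81 reaches it, so n = 2.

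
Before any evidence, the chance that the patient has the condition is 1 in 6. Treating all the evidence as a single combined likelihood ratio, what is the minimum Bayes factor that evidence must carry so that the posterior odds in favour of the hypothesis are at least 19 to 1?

Prior odds = (1/6)/(5/6) = 0.2.
Target odds = 19.
Required Bayes factor = 19 ÷ 0.2 = 95.

95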